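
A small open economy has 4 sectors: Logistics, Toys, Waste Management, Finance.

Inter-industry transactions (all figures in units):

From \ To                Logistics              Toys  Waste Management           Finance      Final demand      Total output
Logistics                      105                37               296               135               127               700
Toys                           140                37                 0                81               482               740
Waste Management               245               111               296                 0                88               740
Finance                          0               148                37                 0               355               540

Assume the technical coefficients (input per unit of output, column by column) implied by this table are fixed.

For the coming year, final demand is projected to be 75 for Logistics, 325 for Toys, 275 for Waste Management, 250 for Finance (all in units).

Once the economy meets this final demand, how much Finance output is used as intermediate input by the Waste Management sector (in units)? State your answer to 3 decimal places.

z_43 = 50.977

Technical coefficients a_ij = z_ij / X_j:
  a_11 = 105/700 = 0.15, a_21 = 140/700 = 0.20, a_31 = 245/700 = 0.35, a_41 = 0/700 = 0.00
  a_12 = 37/740 = 0.05, a_22 = 37/740 = 0.05, a_32 = 111/740 = 0.15, a_42 = 148/740 = 0.20
  a_13 = 296/740 = 0.40, a_23 = 0/740 = 0.00, a_33 = 296/740 = 0.40, a_43 = 37/740 = 0.05
  a_14 = 135/540 = 0.25, a_24 = 81/540 = 0.15, a_34 = 0/540 = 0.00, a_44 = 0/540 = 0.00
I − A =
  [   0.85    -0.05    -0.40    -0.25]
  [  -0.20     0.95     0.00    -0.15]
  [  -0.35    -0.15     0.60     0.00]
  [   0.00    -0.20    -0.05     1.00]
Compute the cofactors C_ij = (−1)^(i+j)·(3×3 minor ij) of I−A; the adjugate is their transpose:
adj(I−A) = Cᵀ =
  [ 0.550875   0.121875   0.380250   0.156000]
  [ 0.122625   0.365625   0.088875   0.085500]
  [ 0.352000   0.162500   0.762000   0.112375]
  [ 0.042125   0.081250   0.055875   0.333500]
det(I−A) = Σ_j (I−A)_1j·C_1j = (0.85)(0.550875) + (-0.05)(0.122625) + (-0.40)(0.352000) + (-0.25)(0.042125) = 0.31078125
(I − A)⁻¹ = adj(I−A) / det(I−A) ≈
  [   1.7725     0.3922     1.2235     0.5020]
  [   0.3946     1.1765     0.2860     0.2751]
  [   1.1326     0.5229     2.4519     0.3616]
  [   0.1355     0.2614     0.1798     1.0731]
First solve x = (I − A)⁻¹ d = adj(I−A)·d / det(I−A); in particular x_3 = (0.352000·75 + 0.162500·325 + 0.762000·275 + 0.112375·250) / 0.31078125 = 316.85625 / 0.31078125 ≈ 1019.54751.
Intermediate flow from 4 to 3: z_43 = a_43 · x_3 = 0.05 × 316.85625 / 0.31078125 = 15.8428125 / 0.31078125 ≈ 50.977.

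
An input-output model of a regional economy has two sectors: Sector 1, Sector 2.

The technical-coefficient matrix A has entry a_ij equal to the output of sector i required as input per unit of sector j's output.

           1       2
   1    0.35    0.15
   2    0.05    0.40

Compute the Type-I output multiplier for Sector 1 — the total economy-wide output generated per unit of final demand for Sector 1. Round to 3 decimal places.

m_1 = 1.699

I − A =
  [   0.65    -0.15]
  [  -0.05     0.60]
det(I−A) = (0.65)(0.60) − (-0.15)(-0.05) = 0.3825
adj(I−A) = [[0.60, 0.15], [0.05, 0.65]]
(I − A)⁻¹ = adj(I−A) / det(I−A) ≈
  [   1.5686     0.3922]
  [   0.1307     1.6993]
The output multiplier for sector j is the column-j sum of the Leontief inverse (I − A)⁻¹ = adj(I−A) / det(I−A).
Column 1 of adj(I−A): (0.60, 0.05); det(I−A) = 0.3825.
m_1 = (0.60 + 0.05) / 0.3825 = 0.65 / 0.3825 ≈ 1.699.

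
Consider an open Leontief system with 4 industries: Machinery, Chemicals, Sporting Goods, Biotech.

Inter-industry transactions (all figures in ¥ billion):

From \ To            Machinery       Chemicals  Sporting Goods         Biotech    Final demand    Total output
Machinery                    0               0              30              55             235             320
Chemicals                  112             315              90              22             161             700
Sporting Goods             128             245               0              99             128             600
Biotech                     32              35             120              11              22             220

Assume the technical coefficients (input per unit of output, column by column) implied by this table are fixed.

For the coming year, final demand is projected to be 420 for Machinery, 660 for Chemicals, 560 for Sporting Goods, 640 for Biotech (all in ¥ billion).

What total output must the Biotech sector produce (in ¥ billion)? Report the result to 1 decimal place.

x_B = 1445.4

Technical coefficients a_ij = z_ij / X_j:
  a_MM = 0/320 = 0.00, a_CM = 112/320 = 0.35, a_SM = 128/320 = 0.40, a_BM = 32/320 = 0.10
  a_MC = 0/700 = 0.00, a_CC = 315/700 = 0.45, a_SC = 245/700 = 0.35, a_BC = 35/700 = 0.05
  a_MS = 30/600 = 0.05, a_CS = 90/600 = 0.15, a_SS = 0/600 = 0.00, a_BS = 120/600 = 0.20
  a_MB = 55/220 = 0.25, a_CB = 22/220 = 0.10, a_SB = 99/220 = 0.45, a_BB = 11/220 = 0.05
I − A =
  [   1.00     0.00    -0.05    -0.25]
  [  -0.35     0.55    -0.15    -0.10]
  [  -0.40    -0.35     1.00    -0.45]
  [  -0.10    -0.05    -0.20     0.95]
Compute the cofactors C_ij = (−1)^(i+j)·(3×3 minor ij) of I−A; the adjugate is their transpose:
adj(I−A) = Cᵀ =
  [ 0.407750   0.047750   0.055250   0.138500]
  [ 0.382750   0.793750   0.193375   0.275875]
  [ 0.359500   0.351250   0.499375   0.368125]
  [ 0.138750   0.120750   0.121125   0.480375]
det(I−A) = Σ_j (I−A)_1j·C_1j = (1.00)(0.407750) + (0.00)(0.382750) + (-0.05)(0.359500) + (-0.25)(0.138750) = 0.3550875
(I − A)⁻¹ = adj(I−A) / det(I−A) ≈
  [   1.1483     0.1345     0.1556     0.3900]
  [   1.0779     2.2354     0.5446     0.7769]
  [   1.0124     0.9892     1.4063     1.0367]
  [   0.3907     0.3401     0.3411     1.3528]
x = (I − A)⁻¹ d = adj(I−A)·d / det(I−A), with det(I−A) = 0.3550875:
  x_M = (0.407750·420 + 0.047750·660 + 0.055250·560 + 0.138500·640) / 0.3550875 = 322.35 / 0.3550875 ≈ 907.8
  x_C = (0.382750·420 + 0.793750·660 + 0.193375·560 + 0.275875·640) / 0.3550875 = 969.48 / 0.3550875 ≈ 2730.3
  x_S = (0.359500·420 + 0.351250·660 + 0.499375·560 + 0.368125·640) / 0.3550875 = 898.065 / 0.3550875 ≈ 2529.1
  x_B = (0.138750·420 + 0.120750·660 + 0.121125·560 + 0.480375·640) / 0.3550875 = 513.24 / 0.3550875 ≈ 1445.4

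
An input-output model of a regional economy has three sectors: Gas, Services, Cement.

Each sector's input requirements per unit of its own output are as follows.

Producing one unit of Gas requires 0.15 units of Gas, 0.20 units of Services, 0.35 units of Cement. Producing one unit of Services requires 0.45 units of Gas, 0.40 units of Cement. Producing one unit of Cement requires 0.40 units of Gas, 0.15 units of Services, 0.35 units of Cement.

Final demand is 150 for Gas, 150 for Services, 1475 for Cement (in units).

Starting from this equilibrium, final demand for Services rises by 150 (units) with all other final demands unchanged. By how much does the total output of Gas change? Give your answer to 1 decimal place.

I − A =
  [   0.85    -0.45    -0.40]
  [  -0.20     1.00    -0.15]
  [  -0.35    -0.40     0.65]
Cofactors of I−A, C_ij = (−1)^(i+j)·(minor ij) (rows/columns in the sector order above):
  C_11 = (1.00)(0.65) − (-0.15)(-0.40) = 0.5900
  C_12 = −[(-0.20)(0.65) − (-0.15)(-0.35)] = 0.1825
  C_13 = (-0.20)(-0.40) − (1.00)(-0.35) = 0.4300
  C_21 = −[(-0.45)(0.65) − (-0.40)(-0.40)] = 0.4525
  C_22 = (0.85)(0.65) − (-0.40)(-0.35) = 0.4125
  C_23 = −[(0.85)(-0.40) − (-0.45)(-0.35)] = 0.4975
  C_31 = (-0.45)(-0.15) − (-0.40)(1.00) = 0.4675
  C_32 = −[(0.85)(-0.15) − (-0.40)(-0.20)] = 0.2075
  C_33 = (0.85)(1.00) − (-0.45)(-0.20) = 0.7600
det(I−A) = Σ_j (I−A)_1j·C_1j = (0.85)(0.5900) + (-0.45)(0.1825) + (-0.40)(0.4300) = 0.247375
adj(I−A) = Cᵀ =
  [ 0.5900   0.4525   0.4675]
  [ 0.1825   0.4125   0.2075]
  [ 0.4300   0.4975   0.7600]
(I − A)⁻¹ = adj(I−A) / det(I−A) ≈
  [   2.3850     1.8292     1.8898]
  [   0.7377     1.6675     0.8388]
  [   1.7383     2.0111     3.0723]
Δx = (I − A)⁻¹ Δd with Δd having +150 in the Services component and 0 elsewhere.
So Δx_1 = L_12 · (+150), where L_12 = adj(I−A)_12 / det(I−A) = 0.4525 / 0.247375.
Δx_1 = 0.4525 × (+150) / 0.247375 = 67.875 / 0.247375 ≈ 274.4.

Δx_1 = 274.4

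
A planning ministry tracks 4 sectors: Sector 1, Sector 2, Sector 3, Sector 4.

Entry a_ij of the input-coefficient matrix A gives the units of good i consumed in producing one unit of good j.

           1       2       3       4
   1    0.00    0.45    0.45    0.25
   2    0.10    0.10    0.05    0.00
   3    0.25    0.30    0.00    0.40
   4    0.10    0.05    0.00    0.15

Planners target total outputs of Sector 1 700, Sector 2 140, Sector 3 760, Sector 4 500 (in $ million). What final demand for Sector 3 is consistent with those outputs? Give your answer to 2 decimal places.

d_3 = 343.00

I − A =
  [   1.00    -0.45    -0.45    -0.25]
  [  -0.10     0.90    -0.05     0.00]
  [  -0.25    -0.30     1.00    -0.40]
  [  -0.10    -0.05     0.00     0.85]
d = (I − A) x:
  d_1 = (+1.00)·700 + (-0.45)·140 + (-0.45)·760 + (-0.25)·500 = 170.00
  d_2 = (-0.10)·700 + (+0.90)·140 + (-0.05)·760 + (+0.00)·500 = 18.00
  d_3 = (-0.25)·700 + (-0.30)·140 + (+1.00)·760 + (-0.40)·500 = 343.00
  d_4 = (-0.10)·700 + (-0.05)·140 + (+0.00)·760 + (+0.85)·500 = 348.00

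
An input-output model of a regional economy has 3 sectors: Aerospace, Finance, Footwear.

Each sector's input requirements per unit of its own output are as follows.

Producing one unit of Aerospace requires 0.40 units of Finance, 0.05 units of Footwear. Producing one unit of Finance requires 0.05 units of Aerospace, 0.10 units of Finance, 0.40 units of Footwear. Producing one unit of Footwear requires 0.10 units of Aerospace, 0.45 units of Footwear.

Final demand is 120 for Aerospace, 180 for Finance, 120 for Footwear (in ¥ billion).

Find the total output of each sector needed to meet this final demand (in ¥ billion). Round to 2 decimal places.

x_1 = 177.67, x_2 = 278.96, x_3 = 437.22

I − A =
  [   1.00    -0.05    -0.10]
  [  -0.40     0.90     0.00]
  [  -0.05    -0.40     0.55]
Cofactors of I−A, C_ij = (−1)^(i+j)·(minor ij) (rows/columns in the sector order above):
  C_11 = (0.90)(0.55) − (0.00)(-0.40) = 0.4950
  C_12 = −[(-0.40)(0.55) − (0.00)(-0.05)] = 0.2200
  C_13 = (-0.40)(-0.40) − (0.90)(-0.05) = 0.2050
  C_21 = −[(-0.05)(0.55) − (-0.10)(-0.40)] = 0.0675
  C_22 = (1.00)(0.55) − (-0.10)(-0.05) = 0.5450
  C_23 = −[(1.00)(-0.40) − (-0.05)(-0.05)] = 0.4025
  C_31 = (-0.05)(0.00) − (-0.10)(0.90) = 0.0900
  C_32 = −[(1.00)(0.00) − (-0.10)(-0.40)] = 0.0400
  C_33 = (1.00)(0.90) − (-0.05)(-0.40) = 0.8800
det(I−A) = Σ_j (I−A)_1j·C_1j = (1.00)(0.4950) + (-0.05)(0.2200) + (-0.10)(0.2050) = 0.4635
adj(I−A) = Cᵀ =
  [ 0.4950   0.0675   0.0900]
  [ 0.2200   0.5450   0.0400]
  [ 0.2050   0.4025   0.8800]
(I − A)⁻¹ = adj(I−A) / det(I−A) ≈
  [   1.0680     0.1456     0.1942]
  [   0.4746     1.1758     0.0863]
  [   0.4423     0.8684     1.8986]
x = (I − A)⁻¹ d = adj(I−A)·d / det(I−A), with det(I−A) = 0.4635:
  x_1 = (0.4950·120 + 0.0675·180 + 0.0900·120) / 0.4635 = 82.35 / 0.4635 ≈ 177.67
  x_2 = (0.2200·120 + 0.5450·180 + 0.0400·120) / 0.4635 = 129.30 / 0.4635 ≈ 278.96
  x_3 = (0.2050·120 + 0.4025·180 + 0.8800·120) / 0.4635 = 202.65 / 0.4635 ≈ 437.22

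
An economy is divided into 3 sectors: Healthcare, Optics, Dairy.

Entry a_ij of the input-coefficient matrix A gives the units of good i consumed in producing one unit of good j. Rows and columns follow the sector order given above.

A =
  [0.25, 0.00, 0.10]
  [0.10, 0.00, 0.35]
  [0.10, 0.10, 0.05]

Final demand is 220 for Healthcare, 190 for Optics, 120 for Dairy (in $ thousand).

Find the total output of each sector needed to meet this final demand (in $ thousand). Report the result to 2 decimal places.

x_1 = 318.70, x_2 = 288.45, x_3 = 190.23

I − A =
  [   0.75     0.00    -0.10]
  [  -0.10     1.00    -0.35]
  [  -0.10    -0.10     0.95]
Cofactors of I−A, C_ij = (−1)^(i+j)·(minor ij) (rows/columns in the sector order above):
  C_11 = (1.00)(0.95) − (-0.35)(-0.10) = 0.9150
  C_12 = −[(-0.10)(0.95) − (-0.35)(-0.10)] = 0.1300
  C_13 = (-0.10)(-0.10) − (1.00)(-0.10) = 0.1100
  C_21 = −[(0.00)(0.95) − (-0.10)(-0.10)] = 0.0100
  C_22 = (0.75)(0.95) − (-0.10)(-0.10) = 0.7025
  C_23 = −[(0.75)(-0.10) − (0.00)(-0.10)] = 0.0750
  C_31 = (0.00)(-0.35) − (-0.10)(1.00) = 0.1000
  C_32 = −[(0.75)(-0.35) − (-0.10)(-0.10)] = 0.2725
  C_33 = (0.75)(1.00) − (0.00)(-0.10) = 0.7500
det(I−A) = Σ_j (I−A)_1j·C_1j = (0.75)(0.9150) + (0.00)(0.1300) + (-0.10)(0.1100) = 0.67525
adj(I−A) = Cᵀ =
  [ 0.9150   0.0100   0.1000]
  [ 0.1300   0.7025   0.2725]
  [ 0.1100   0.0750   0.7500]
(I − A)⁻¹ = adj(I−A) / det(I−A) ≈
  [   1.3551     0.0148     0.1481]
  [   0.1925     1.0404     0.4036]
  [   0.1629     0.1111     1.1107]
x = (I − A)⁻¹ d = adj(I−A)·d / det(I−A), with det(I−A) = 0.67525:
  x_1 = (0.9150·220 + 0.0100·190 + 0.1000·120) / 0.67525 = 215.20 / 0.67525 ≈ 318.70
  x_2 = (0.1300·220 + 0.7025·190 + 0.2725·120) / 0.67525 = 194.775 / 0.67525 ≈ 288.45
  x_3 = (0.1100·220 + 0.0750·190 + 0.7500·120) / 0.67525 = 128.45 / 0.67525 ≈ 190.23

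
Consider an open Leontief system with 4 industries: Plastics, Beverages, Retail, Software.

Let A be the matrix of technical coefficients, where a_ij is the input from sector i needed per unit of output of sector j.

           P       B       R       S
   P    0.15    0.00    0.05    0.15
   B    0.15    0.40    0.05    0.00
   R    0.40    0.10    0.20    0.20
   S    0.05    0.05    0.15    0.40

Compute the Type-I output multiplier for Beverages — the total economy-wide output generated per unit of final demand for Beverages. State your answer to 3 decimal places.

I − A =
  [   0.85     0.00    -0.05    -0.15]
  [  -0.15     0.60    -0.05     0.00]
  [  -0.40    -0.10     0.80    -0.20]
  [  -0.05    -0.05    -0.15     0.60]
Compute the cofactors C_ij = (−1)^(i+j)·(3×3 minor ij) of I−A; the adjugate is their transpose:
adj(I−A) = Cᵀ =
  [ 0.266500   0.011750   0.031875   0.077250]
  [ 0.080000   0.355000   0.033000   0.031000]
  [ 0.160500   0.061750   0.300375   0.140250]
  [ 0.069000   0.046000   0.080500   0.391000]
det(I−A) = Σ_j (I−A)_1j·C_1j = (0.85)(0.266500) + (0.00)(0.080000) + (-0.05)(0.160500) + (-0.15)(0.069000) = 0.20815
(I − A)⁻¹ = adj(I−A) / det(I−A) ≈
  [   1.2803     0.0564     0.1531     0.3711]
  [   0.3843     1.7055     0.1585     0.1489]
  [   0.7711     0.2967     1.4431     0.6738]
  [   0.3315     0.2210     0.3867     1.8785]
The output multiplier for sector j is the column-j sum of the Leontief inverse (I − A)⁻¹ = adj(I−A) / det(I−A).
Column B of adj(I−A): (0.011750, 0.355000, 0.061750, 0.046000); det(I−A) = 0.20815.
m_B = (0.011750 + 0.355000 + 0.061750 + 0.046000) / 0.20815 = 0.4745 / 0.20815 ≈ 2.280.

m_B = 2.280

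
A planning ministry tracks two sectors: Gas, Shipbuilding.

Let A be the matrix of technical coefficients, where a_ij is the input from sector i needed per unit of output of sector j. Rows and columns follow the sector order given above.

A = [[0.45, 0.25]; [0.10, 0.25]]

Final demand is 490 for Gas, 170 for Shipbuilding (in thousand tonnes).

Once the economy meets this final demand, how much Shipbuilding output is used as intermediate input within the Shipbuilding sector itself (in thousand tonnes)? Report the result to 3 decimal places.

z_22 = 91.935

I − A =
  [   0.55    -0.25]
  [  -0.10     0.75]
det(I−A) = (0.55)(0.75) − (-0.25)(-0.10) = 0.3875
adj(I−A) = [[0.75, 0.25], [0.10, 0.55]]
(I − A)⁻¹ = adj(I−A) / det(I−A) ≈
  [   1.9355     0.6452]
  [   0.2581     1.4194]
First solve x = (I − A)⁻¹ d = adj(I−A)·d / det(I−A); in particular x_2 = (0.10·490 + 0.55·170) / 0.3875 = 142.50 / 0.3875 ≈ 367.74194.
Intermediate flow from 2 to 2: z_22 = a_22 · x_2 = 0.25 × 142.50 / 0.3875 = 35.625 / 0.3875 ≈ 91.935.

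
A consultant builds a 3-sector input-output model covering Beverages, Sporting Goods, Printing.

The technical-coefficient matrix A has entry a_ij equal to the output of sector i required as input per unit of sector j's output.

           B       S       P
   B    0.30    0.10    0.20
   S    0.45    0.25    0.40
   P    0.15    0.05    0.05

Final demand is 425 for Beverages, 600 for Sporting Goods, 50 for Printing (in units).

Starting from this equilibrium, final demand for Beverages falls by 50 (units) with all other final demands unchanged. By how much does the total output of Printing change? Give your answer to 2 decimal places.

Δx_P = -16.50

I − A =
  [   0.70    -0.10    -0.20]
  [  -0.45     0.75    -0.40]
  [  -0.15    -0.05     0.95]
Cofactors of I−A, C_ij = (−1)^(i+j)·(minor ij) (rows/columns in the sector order above):
  C_11 = (0.75)(0.95) − (-0.40)(-0.05) = 0.6925
  C_12 = −[(-0.45)(0.95) − (-0.40)(-0.15)] = 0.4875
  C_13 = (-0.45)(-0.05) − (0.75)(-0.15) = 0.1350
  C_21 = −[(-0.10)(0.95) − (-0.20)(-0.05)] = 0.1050
  C_22 = (0.70)(0.95) − (-0.20)(-0.15) = 0.6350
  C_23 = −[(0.70)(-0.05) − (-0.10)(-0.15)] = 0.0500
  C_31 = (-0.10)(-0.40) − (-0.20)(0.75) = 0.1900
  C_32 = −[(0.70)(-0.40) − (-0.20)(-0.45)] = 0.3700
  C_33 = (0.70)(0.75) − (-0.10)(-0.45) = 0.4800
det(I−A) = Σ_j (I−A)_1j·C_1j = (0.70)(0.6925) + (-0.10)(0.4875) + (-0.20)(0.1350) = 0.4090
adj(I−A) = Cᵀ =
  [ 0.6925   0.1050   0.1900]
  [ 0.4875   0.6350   0.3700]
  [ 0.1350   0.0500   0.4800]
(I − A)⁻¹ = adj(I−A) / det(I−A) ≈
  [   1.6932     0.2567     0.4645]
  [   1.1919     1.5526     0.9046]
  [   0.3301     0.1222     1.1736]
Δx = (I − A)⁻¹ Δd with Δd having -50 in the Beverages component and 0 elsewhere.
So Δx_P = L_PB · (-50), where L_PB = adj(I−A)_PB / det(I−A) = 0.1350 / 0.4090.
Δx_P = 0.1350 × (-50) / 0.4090 = -6.75 / 0.4090 ≈ -16.50.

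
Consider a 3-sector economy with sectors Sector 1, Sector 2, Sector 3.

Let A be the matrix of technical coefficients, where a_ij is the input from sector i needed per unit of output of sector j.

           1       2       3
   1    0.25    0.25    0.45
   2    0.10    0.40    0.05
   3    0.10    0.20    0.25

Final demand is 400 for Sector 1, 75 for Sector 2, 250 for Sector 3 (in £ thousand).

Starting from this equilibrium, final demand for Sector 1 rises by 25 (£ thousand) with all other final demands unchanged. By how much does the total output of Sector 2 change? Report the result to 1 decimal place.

I − A =
  [   0.75    -0.25    -0.45]
  [  -0.10     0.60    -0.05]
  [  -0.10    -0.20     0.75]
Cofactors of I−A, C_ij = (−1)^(i+j)·(minor ij) (rows/columns in the sector order above):
  C_11 = (0.60)(0.75) − (-0.05)(-0.20) = 0.4400
  C_12 = −[(-0.10)(0.75) − (-0.05)(-0.10)] = 0.0800
  C_13 = (-0.10)(-0.20) − (0.60)(-0.10) = 0.0800
  C_21 = −[(-0.25)(0.75) − (-0.45)(-0.20)] = 0.2775
  C_22 = (0.75)(0.75) − (-0.45)(-0.10) = 0.5175
  C_23 = −[(0.75)(-0.20) − (-0.25)(-0.10)] = 0.1750
  C_31 = (-0.25)(-0.05) − (-0.45)(0.60) = 0.2825
  C_32 = −[(0.75)(-0.05) − (-0.45)(-0.10)] = 0.0825
  C_33 = (0.75)(0.60) − (-0.25)(-0.10) = 0.4250
det(I−A) = Σ_j (I−A)_1j·C_1j = (0.75)(0.4400) + (-0.25)(0.0800) + (-0.45)(0.0800) = 0.2740
adj(I−A) = Cᵀ =
  [ 0.4400   0.2775   0.2825]
  [ 0.0800   0.5175   0.0825]
  [ 0.0800   0.1750   0.4250]
(I − A)⁻¹ = adj(I−A) / det(I−A) ≈
  [   1.6058     1.0128     1.0310]
  [   0.2920     1.8887     0.3011]
  [   0.2920     0.6387     1.5511]
Δx = (I − A)⁻¹ Δd with Δd having +25 in the Sector 1 component and 0 elsewhere.
So Δx_2 = L_21 · (+25), where L_21 = adj(I−A)_21 / det(I−A) = 0.0800 / 0.2740.
Δx_2 = 0.0800 × (+25) / 0.2740 = 2.00 / 0.2740 ≈ 7.3.

Δx_2 = 7.3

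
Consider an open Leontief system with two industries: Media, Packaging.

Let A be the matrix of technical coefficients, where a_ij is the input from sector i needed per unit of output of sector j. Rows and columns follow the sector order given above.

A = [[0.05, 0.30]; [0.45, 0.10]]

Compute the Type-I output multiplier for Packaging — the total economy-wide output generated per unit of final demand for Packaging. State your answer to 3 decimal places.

m_2 = 1.736

I − A =
  [   0.95    -0.30]
  [  -0.45     0.90]
det(I−A) = (0.95)(0.90) − (-0.30)(-0.45) = 0.7200
adj(I−A) = [[0.90, 0.30], [0.45, 0.95]]
(I − A)⁻¹ = adj(I−A) / det(I−A) ≈
  [   1.2500     0.4167]
  [   0.6250     1.3194]
The output multiplier for sector j is the column-j sum of the Leontief inverse (I − A)⁻¹ = adj(I−A) / det(I−A).
Column 2 of adj(I−A): (0.30, 0.95); det(I−A) = 0.7200.
m_2 = (0.30 + 0.95) / 0.7200 = 1.25 / 0.7200 ≈ 1.736.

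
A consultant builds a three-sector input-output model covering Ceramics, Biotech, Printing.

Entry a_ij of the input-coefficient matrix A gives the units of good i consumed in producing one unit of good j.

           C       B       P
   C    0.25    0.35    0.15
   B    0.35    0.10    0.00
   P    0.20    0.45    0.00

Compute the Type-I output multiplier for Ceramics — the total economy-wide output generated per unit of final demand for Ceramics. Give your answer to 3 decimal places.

I − A =
  [   0.75    -0.35    -0.15]
  [  -0.35     0.90     0.00]
  [  -0.20    -0.45     1.00]
Cofactors of I−A, C_ij = (−1)^(i+j)·(minor ij) (rows/columns in the sector order above):
  C_11 = (0.90)(1.00) − (0.00)(-0.45) = 0.9000
  C_12 = −[(-0.35)(1.00) − (0.00)(-0.20)] = 0.3500
  C_13 = (-0.35)(-0.45) − (0.90)(-0.20) = 0.3375
  C_21 = −[(-0.35)(1.00) − (-0.15)(-0.45)] = 0.4175
  C_22 = (0.75)(1.00) − (-0.15)(-0.20) = 0.7200
  C_23 = −[(0.75)(-0.45) − (-0.35)(-0.20)] = 0.4075
  C_31 = (-0.35)(0.00) − (-0.15)(0.90) = 0.1350
  C_32 = −[(0.75)(0.00) − (-0.15)(-0.35)] = 0.0525
  C_33 = (0.75)(0.90) − (-0.35)(-0.35) = 0.5525
det(I−A) = Σ_j (I−A)_1j·C_1j = (0.75)(0.9000) + (-0.35)(0.3500) + (-0.15)(0.3375) = 0.501875
adj(I−A) = Cᵀ =
  [ 0.9000   0.4175   0.1350]
  [ 0.3500   0.7200   0.0525]
  [ 0.3375   0.4075   0.5525]
(I − A)⁻¹ = adj(I−A) / det(I−A) ≈
  [   1.7933     0.8319     0.2690]
  [   0.6974     1.4346     0.1046]
  [   0.6725     0.8120     1.1009]
The output multiplier for sector j is the column-j sum of the Leontief inverse (I − A)⁻¹ = adj(I−A) / det(I−A).
Column C of adj(I−A): (0.9000, 0.3500, 0.3375); det(I−A) = 0.501875.
m_C = (0.9000 + 0.3500 + 0.3375) / 0.501875 = 1.5875 / 0.501875 ≈ 3.163.

m_C = 3.163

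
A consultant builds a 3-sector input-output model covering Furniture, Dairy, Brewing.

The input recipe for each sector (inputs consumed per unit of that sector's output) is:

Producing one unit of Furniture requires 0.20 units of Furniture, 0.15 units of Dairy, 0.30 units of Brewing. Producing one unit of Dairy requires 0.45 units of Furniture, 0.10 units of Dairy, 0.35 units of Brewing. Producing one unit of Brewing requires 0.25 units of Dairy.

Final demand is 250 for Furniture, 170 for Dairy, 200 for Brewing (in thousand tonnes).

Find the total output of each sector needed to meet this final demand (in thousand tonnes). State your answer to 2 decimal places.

x_1 = 550.57, x_2 = 423.23, x_3 = 513.30

I − A =
  [   0.80    -0.45     0.00]
  [  -0.15     0.90    -0.25]
  [  -0.30    -0.35     1.00]
Cofactors of I−A, C_ij = (−1)^(i+j)·(minor ij) (rows/columns in the sector order above):
  C_11 = (0.90)(1.00) − (-0.25)(-0.35) = 0.8125
  C_12 = −[(-0.15)(1.00) − (-0.25)(-0.30)] = 0.2250
  C_13 = (-0.15)(-0.35) − (0.90)(-0.30) = 0.3225
  C_21 = −[(-0.45)(1.00) − (0.00)(-0.35)] = 0.4500
  C_22 = (0.80)(1.00) − (0.00)(-0.30) = 0.8000
  C_23 = −[(0.80)(-0.35) − (-0.45)(-0.30)] = 0.4150
  C_31 = (-0.45)(-0.25) − (0.00)(0.90) = 0.1125
  C_32 = −[(0.80)(-0.25) − (0.00)(-0.15)] = 0.2000
  C_33 = (0.80)(0.90) − (-0.45)(-0.15) = 0.6525
det(I−A) = Σ_j (I−A)_1j·C_1j = (0.80)(0.8125) + (-0.45)(0.2250) + (0.00)(0.3225) = 0.54875
adj(I−A) = Cᵀ =
  [ 0.8125   0.4500   0.1125]
  [ 0.2250   0.8000   0.2000]
  [ 0.3225   0.4150   0.6525]
(I − A)⁻¹ = adj(I−A) / det(I−A) ≈
  [   1.4806     0.8200     0.2050]
  [   0.4100     1.4579     0.3645]
  [   0.5877     0.7563     1.1891]
x = (I − A)⁻¹ d = adj(I−A)·d / det(I−A), with det(I−A) = 0.54875:
  x_1 = (0.8125·250 + 0.4500·170 + 0.1125·200) / 0.54875 = 302.125 / 0.54875 ≈ 550.57
  x_2 = (0.2250·250 + 0.8000·170 + 0.2000·200) / 0.54875 = 232.25 / 0.54875 ≈ 423.23
  x_3 = (0.3225·250 + 0.4150·170 + 0.6525·200) / 0.54875 = 281.675 / 0.54875 ≈ 513.30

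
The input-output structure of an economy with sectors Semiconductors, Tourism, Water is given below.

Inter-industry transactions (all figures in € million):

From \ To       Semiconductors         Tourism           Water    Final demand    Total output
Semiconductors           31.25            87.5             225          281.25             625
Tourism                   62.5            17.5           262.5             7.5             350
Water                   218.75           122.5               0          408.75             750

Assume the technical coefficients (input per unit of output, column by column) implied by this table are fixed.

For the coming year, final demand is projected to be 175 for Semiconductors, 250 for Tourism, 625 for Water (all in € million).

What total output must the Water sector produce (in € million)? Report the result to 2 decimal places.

Technical coefficients a_ij = z_ij / X_j:
  a_SS = 31.25/625 = 0.05, a_TS = 62.5/625 = 0.10, a_WS = 218.75/625 = 0.35
  a_ST = 87.5/350 = 0.25, a_TT = 17.5/350 = 0.05, a_WT = 122.5/350 = 0.35
  a_SW = 225/750 = 0.30, a_TW = 262.5/750 = 0.35, a_WW = 0/750 = 0.00
I − A =
  [   0.95    -0.25    -0.30]
  [  -0.10     0.95    -0.35]
  [  -0.35    -0.35     1.00]
Cofactors of I−A, C_ij = (−1)^(i+j)·(minor ij) (rows/columns in the sector order above):
  C_11 = (0.95)(1.00) − (-0.35)(-0.35) = 0.8275
  C_12 = −[(-0.10)(1.00) − (-0.35)(-0.35)] = 0.2225
  C_13 = (-0.10)(-0.35) − (0.95)(-0.35) = 0.3675
  C_21 = −[(-0.25)(1.00) − (-0.30)(-0.35)] = 0.3550
  C_22 = (0.95)(1.00) − (-0.30)(-0.35) = 0.8450
  C_23 = −[(0.95)(-0.35) − (-0.25)(-0.35)] = 0.4200
  C_31 = (-0.25)(-0.35) − (-0.30)(0.95) = 0.3725
  C_32 = −[(0.95)(-0.35) − (-0.30)(-0.10)] = 0.3625
  C_33 = (0.95)(0.95) − (-0.25)(-0.10) = 0.8775
det(I−A) = Σ_j (I−A)_1j·C_1j = (0.95)(0.8275) + (-0.25)(0.2225) + (-0.30)(0.3675) = 0.62025
adj(I−A) = Cᵀ =
  [ 0.8275   0.3550   0.3725]
  [ 0.2225   0.8450   0.3625]
  [ 0.3675   0.4200   0.8775]
(I − A)⁻¹ = adj(I−A) / det(I−A) ≈
  [   1.3341     0.5723     0.6006]
  [   0.3587     1.3624     0.5844]
  [   0.5925     0.6771     1.4148]
x = (I − A)⁻¹ d = adj(I−A)·d / det(I−A), with det(I−A) = 0.62025:
  x_S = (0.8275·175 + 0.3550·250 + 0.3725·625) / 0.62025 = 466.375 / 0.62025 ≈ 751.91
  x_T = (0.2225·175 + 0.8450·250 + 0.3625·625) / 0.62025 = 476.75 / 0.62025 ≈ 768.64
  x_W = (0.3675·175 + 0.4200·250 + 0.8775·625) / 0.62025 = 717.75 / 0.62025 ≈ 1157.19

x_W = 1157.19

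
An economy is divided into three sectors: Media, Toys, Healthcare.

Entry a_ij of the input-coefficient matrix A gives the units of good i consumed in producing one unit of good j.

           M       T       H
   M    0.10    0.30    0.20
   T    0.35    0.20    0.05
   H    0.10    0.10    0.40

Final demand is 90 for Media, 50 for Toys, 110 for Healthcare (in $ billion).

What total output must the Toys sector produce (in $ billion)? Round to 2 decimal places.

I − A =
  [   0.90    -0.30    -0.20]
  [  -0.35     0.80    -0.05]
  [  -0.10    -0.10     0.60]
Cofactors of I−A, C_ij = (−1)^(i+j)·(minor ij) (rows/columns in the sector order above):
  C_11 = (0.80)(0.60) − (-0.05)(-0.10) = 0.4750
  C_12 = −[(-0.35)(0.60) − (-0.05)(-0.10)] = 0.2150
  C_13 = (-0.35)(-0.10) − (0.80)(-0.10) = 0.1150
  C_21 = −[(-0.30)(0.60) − (-0.20)(-0.10)] = 0.2000
  C_22 = (0.90)(0.60) − (-0.20)(-0.10) = 0.5200
  C_23 = −[(0.90)(-0.10) − (-0.30)(-0.10)] = 0.1200
  C_31 = (-0.30)(-0.05) − (-0.20)(0.80) = 0.1750
  C_32 = −[(0.90)(-0.05) − (-0.20)(-0.35)] = 0.1150
  C_33 = (0.90)(0.80) − (-0.30)(-0.35) = 0.6150
det(I−A) = Σ_j (I−A)_1j·C_1j = (0.90)(0.4750) + (-0.30)(0.2150) + (-0.20)(0.1150) = 0.3400
adj(I−A) = Cᵀ =
  [ 0.4750   0.2000   0.1750]
  [ 0.2150   0.5200   0.1150]
  [ 0.1150   0.1200   0.6150]
(I − A)⁻¹ = adj(I−A) / det(I−A) ≈
  [   1.3971     0.5882     0.5147]
  [   0.6324     1.5294     0.3382]
  [   0.3382     0.3529     1.8088]
x = (I − A)⁻¹ d = adj(I−A)·d / det(I−A), with det(I−A) = 0.3400:
  x_M = (0.4750·90 + 0.2000·50 + 0.1750·110) / 0.3400 = 72.00 / 0.3400 ≈ 211.76
  x_T = (0.2150·90 + 0.5200·50 + 0.1150·110) / 0.3400 = 58.00 / 0.3400 ≈ 170.59
  x_H = (0.1150·90 + 0.1200·50 + 0.6150·110) / 0.3400 = 84.00 / 0.3400 ≈ 247.06

x_T = 170.59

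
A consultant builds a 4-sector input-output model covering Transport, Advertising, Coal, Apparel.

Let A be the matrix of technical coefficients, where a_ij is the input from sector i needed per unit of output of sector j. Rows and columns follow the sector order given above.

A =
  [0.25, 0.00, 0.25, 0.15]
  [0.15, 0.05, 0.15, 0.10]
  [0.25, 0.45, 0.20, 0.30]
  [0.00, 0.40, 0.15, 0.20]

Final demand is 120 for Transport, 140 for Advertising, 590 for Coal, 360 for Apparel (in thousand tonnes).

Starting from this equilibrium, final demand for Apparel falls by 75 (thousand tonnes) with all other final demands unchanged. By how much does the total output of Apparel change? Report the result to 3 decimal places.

Δx_4 = -127.061

I − A =
  [   0.75     0.00    -0.25    -0.15]
  [  -0.15     0.95    -0.15    -0.10]
  [  -0.25    -0.45     0.80    -0.30]
  [   0.00    -0.40    -0.15     0.80]
Compute the cofactors C_ij = (−1)^(i+j)·(3×3 minor ij) of I−A; the adjugate is their transpose:
adj(I−A) = Cᵀ =
  [ 0.454500   0.178125   0.210375   0.186375]
  [ 0.123000   0.390625   0.134625   0.122375]
  [ 0.252000   0.375000   0.531000   0.293250]
  [ 0.108750   0.265625   0.166875   0.443125]
det(I−A) = Σ_j (I−A)_1j·C_1j = (0.75)(0.454500) + (0.00)(0.123000) + (-0.25)(0.252000) + (-0.15)(0.108750) = 0.2615625
(I − A)⁻¹ = adj(I−A) / det(I−A) ≈
  [   1.7376     0.6810     0.8043     0.7125]
  [   0.4703     1.4934     0.5147     0.4679]
  [   0.9634     1.4337     2.0301     1.1211]
  [   0.4158     1.0155     0.6380     1.6941]
Δx = (I − A)⁻¹ Δd with Δd having -75 in the Apparel component and 0 elsewhere.
So Δx_4 = L_44 · (-75), where L_44 = adj(I−A)_44 / det(I−A) = 0.443125 / 0.2615625.
Δx_4 = 0.443125 × (-75) / 0.2615625 = -33.234375 / 0.2615625 ≈ -127.061.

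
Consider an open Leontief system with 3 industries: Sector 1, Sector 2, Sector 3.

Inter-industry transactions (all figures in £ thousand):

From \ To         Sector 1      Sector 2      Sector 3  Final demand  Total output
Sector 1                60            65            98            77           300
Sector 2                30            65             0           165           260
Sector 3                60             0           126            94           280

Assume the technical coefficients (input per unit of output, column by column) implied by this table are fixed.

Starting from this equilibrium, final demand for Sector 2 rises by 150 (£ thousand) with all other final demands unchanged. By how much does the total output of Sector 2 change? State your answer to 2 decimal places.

Technical coefficients a_ij = z_ij / X_j:
  a_11 = 60/300 = 0.20, a_21 = 30/300 = 0.10, a_31 = 60/300 = 0.20
  a_12 = 65/260 = 0.25, a_22 = 65/260 = 0.25, a_32 = 0/260 = 0.00
  a_13 = 98/280 = 0.35, a_23 = 0/280 = 0.00, a_33 = 126/280 = 0.45
I − A =
  [   0.80    -0.25    -0.35]
  [  -0.10     0.75     0.00]
  [  -0.20     0.00     0.55]
Cofactors of I−A, C_ij = (−1)^(i+j)·(minor ij) (rows/columns in the sector order above):
  C_11 = (0.75)(0.55) − (0.00)(0.00) = 0.4125
  C_12 = −[(-0.10)(0.55) − (0.00)(-0.20)] = 0.0550
  C_13 = (-0.10)(0.00) − (0.75)(-0.20) = 0.1500
  C_21 = −[(-0.25)(0.55) − (-0.35)(0.00)] = 0.1375
  C_22 = (0.80)(0.55) − (-0.35)(-0.20) = 0.3700
  C_23 = −[(0.80)(0.00) − (-0.25)(-0.20)] = 0.0500
  C_31 = (-0.25)(0.00) − (-0.35)(0.75) = 0.2625
  C_32 = −[(0.80)(0.00) − (-0.35)(-0.10)] = 0.0350
  C_33 = (0.80)(0.75) − (-0.25)(-0.10) = 0.5750
det(I−A) = Σ_j (I−A)_1j·C_1j = (0.80)(0.4125) + (-0.25)(0.0550) + (-0.35)(0.1500) = 0.26375
adj(I−A) = Cᵀ =
  [ 0.4125   0.1375   0.2625]
  [ 0.0550   0.3700   0.0350]
  [ 0.1500   0.0500   0.5750]
(I − A)⁻¹ = adj(I−A) / det(I−A) ≈
  [   1.5640     0.5213     0.9953]
  [   0.2085     1.4028     0.1327]
  [   0.5687     0.1896     2.1801]
Δx = (I − A)⁻¹ Δd with Δd having +150 in the Sector 2 component and 0 elsewhere.
So Δx_2 = L_22 · (+150), where L_22 = adj(I−A)_22 / det(I−A) = 0.3700 / 0.26375.
Δx_2 = 0.3700 × (+150) / 0.26375 = 55.50 / 0.26375 ≈ 210.43.

Δx_2 = 210.43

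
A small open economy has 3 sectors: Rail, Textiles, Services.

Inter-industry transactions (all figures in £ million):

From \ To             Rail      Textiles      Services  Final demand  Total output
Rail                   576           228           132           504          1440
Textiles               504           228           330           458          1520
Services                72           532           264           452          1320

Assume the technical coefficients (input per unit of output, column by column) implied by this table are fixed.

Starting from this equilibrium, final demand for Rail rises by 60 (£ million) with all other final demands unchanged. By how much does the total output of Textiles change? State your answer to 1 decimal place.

Δx_2 = 59.5

Technical coefficients a_ij = z_ij / X_j:
  a_11 = 576/1440 = 0.40, a_21 = 504/1440 = 0.35, a_31 = 72/1440 = 0.05
  a_12 = 228/1520 = 0.15, a_22 = 228/1520 = 0.15, a_32 = 532/1520 = 0.35
  a_13 = 132/1320 = 0.10, a_23 = 330/1320 = 0.25, a_33 = 264/1320 = 0.20
I − A =
  [   0.60    -0.15    -0.10]
  [  -0.35     0.85    -0.25]
  [  -0.05    -0.35     0.80]
Cofactors of I−A, C_ij = (−1)^(i+j)·(minor ij) (rows/columns in the sector order above):
  C_11 = (0.85)(0.80) − (-0.25)(-0.35) = 0.5925
  C_12 = −[(-0.35)(0.80) − (-0.25)(-0.05)] = 0.2925
  C_13 = (-0.35)(-0.35) − (0.85)(-0.05) = 0.1650
  C_21 = −[(-0.15)(0.80) − (-0.10)(-0.35)] = 0.1550
  C_22 = (0.60)(0.80) − (-0.10)(-0.05) = 0.4750
  C_23 = −[(0.60)(-0.35) − (-0.15)(-0.05)] = 0.2175
  C_31 = (-0.15)(-0.25) − (-0.10)(0.85) = 0.1225
  C_32 = −[(0.60)(-0.25) − (-0.10)(-0.35)] = 0.1850
  C_33 = (0.60)(0.85) − (-0.15)(-0.35) = 0.4575
det(I−A) = Σ_j (I−A)_1j·C_1j = (0.60)(0.5925) + (-0.15)(0.2925) + (-0.10)(0.1650) = 0.295125
adj(I−A) = Cᵀ =
  [ 0.5925   0.1550   0.1225]
  [ 0.2925   0.4750   0.1850]
  [ 0.1650   0.2175   0.4575]
(I − A)⁻¹ = adj(I−A) / det(I−A) ≈
  [   2.0076     0.5252     0.4151]
  [   0.9911     1.6095     0.6269]
  [   0.5591     0.7370     1.5502]
Δx = (I − A)⁻¹ Δd with Δd having +60 in the Rail component and 0 elsewhere.
So Δx_2 = L_21 · (+60), where L_21 = adj(I−A)_21 / det(I−A) = 0.2925 / 0.295125.
Δx_2 = 0.2925 × (+60) / 0.295125 = 17.55 / 0.295125 ≈ 59.5.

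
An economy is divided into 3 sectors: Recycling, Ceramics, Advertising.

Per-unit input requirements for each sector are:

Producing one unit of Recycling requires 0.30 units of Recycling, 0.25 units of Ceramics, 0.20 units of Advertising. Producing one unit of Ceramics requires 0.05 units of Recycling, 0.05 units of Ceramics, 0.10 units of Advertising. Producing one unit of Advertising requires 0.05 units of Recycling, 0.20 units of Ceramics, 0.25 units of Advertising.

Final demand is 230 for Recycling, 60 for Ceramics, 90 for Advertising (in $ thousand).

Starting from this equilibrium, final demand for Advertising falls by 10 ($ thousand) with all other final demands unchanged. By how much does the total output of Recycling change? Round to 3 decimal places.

I − A =
  [   0.70    -0.05    -0.05]
  [  -0.25     0.95    -0.20]
  [  -0.20    -0.10     0.75]
Cofactors of I−A, C_ij = (−1)^(i+j)·(minor ij) (rows/columns in the sector order above):
  C_11 = (0.95)(0.75) − (-0.20)(-0.10) = 0.6925
  C_12 = −[(-0.25)(0.75) − (-0.20)(-0.20)] = 0.2275
  C_13 = (-0.25)(-0.10) − (0.95)(-0.20) = 0.2150
  C_21 = −[(-0.05)(0.75) − (-0.05)(-0.10)] = 0.0425
  C_22 = (0.70)(0.75) − (-0.05)(-0.20) = 0.5150
  C_23 = −[(0.70)(-0.10) − (-0.05)(-0.20)] = 0.0800
  C_31 = (-0.05)(-0.20) − (-0.05)(0.95) = 0.0575
  C_32 = −[(0.70)(-0.20) − (-0.05)(-0.25)] = 0.1525
  C_33 = (0.70)(0.95) − (-0.05)(-0.25) = 0.6525
det(I−A) = Σ_j (I−A)_1j·C_1j = (0.70)(0.6925) + (-0.05)(0.2275) + (-0.05)(0.2150) = 0.462625
adj(I−A) = Cᵀ =
  [ 0.6925   0.0425   0.0575]
  [ 0.2275   0.5150   0.1525]
  [ 0.2150   0.0800   0.6525]
(I − A)⁻¹ = adj(I−A) / det(I−A) ≈
  [   1.4969     0.0919     0.1243]
  [   0.4918     1.1132     0.3296]
  [   0.4647     0.1729     1.4104]
Δx = (I − A)⁻¹ Δd with Δd having -10 in the Advertising component and 0 elsewhere.
So Δx_R = L_RA · (-10), where L_RA = adj(I−A)_RA / det(I−A) = 0.0575 / 0.462625.
Δx_R = 0.0575 × (-10) / 0.462625 = -0.575 / 0.462625 ≈ -1.243.

Δx_R = -1.243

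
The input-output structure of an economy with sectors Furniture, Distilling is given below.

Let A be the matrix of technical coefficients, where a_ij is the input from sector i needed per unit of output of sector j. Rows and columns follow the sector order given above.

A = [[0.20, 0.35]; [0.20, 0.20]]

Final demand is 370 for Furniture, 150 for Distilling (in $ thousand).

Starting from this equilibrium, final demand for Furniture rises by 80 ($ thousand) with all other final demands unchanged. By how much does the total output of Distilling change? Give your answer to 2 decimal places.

Δx_2 = 28.07

I − A =
  [   0.80    -0.35]
  [  -0.20     0.80]
det(I−A) = (0.80)(0.80) − (-0.35)(-0.20) = 0.5700
adj(I−A) = [[0.80, 0.35], [0.20, 0.80]]
(I − A)⁻¹ = adj(I−A) / det(I−A) ≈
  [   1.4035     0.6140]
  [   0.3509     1.4035]
Δx = (I − A)⁻¹ Δd with Δd having +80 in the Furniture component and 0 elsewhere.
So Δx_2 = L_21 · (+80), where L_21 = adj(I−A)_21 / det(I−A) = 0.20 / 0.5700.
Δx_2 = 0.20 × (+80) / 0.5700 = 16.00 / 0.5700 ≈ 28.07.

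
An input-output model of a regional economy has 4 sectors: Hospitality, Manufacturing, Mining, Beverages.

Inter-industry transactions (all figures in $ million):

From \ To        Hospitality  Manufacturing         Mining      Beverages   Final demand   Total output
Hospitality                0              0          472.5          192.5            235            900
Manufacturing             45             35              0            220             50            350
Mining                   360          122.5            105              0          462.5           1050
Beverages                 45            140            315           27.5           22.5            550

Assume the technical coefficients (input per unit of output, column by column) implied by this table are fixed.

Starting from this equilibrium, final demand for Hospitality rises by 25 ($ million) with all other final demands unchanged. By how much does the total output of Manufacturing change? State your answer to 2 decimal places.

Technical coefficients a_ij = z_ij / X_j:
  a_11 = 0/900 = 0.00, a_21 = 45/900 = 0.05, a_31 = 360/900 = 0.40, a_41 = 45/900 = 0.05
  a_12 = 0/350 = 0.00, a_22 = 35/350 = 0.10, a_32 = 122.5/350 = 0.35, a_42 = 140/350 = 0.40
  a_13 = 472.5/1050 = 0.45, a_23 = 0/1050 = 0.00, a_33 = 105/1050 = 0.10, a_43 = 315/1050 = 0.30
  a_14 = 192.5/550 = 0.35, a_24 = 220/550 = 0.40, a_34 = 0/550 = 0.00, a_44 = 27.5/550 = 0.05
I − A =
  [   1.00     0.00    -0.45    -0.35]
  [  -0.05     0.90     0.00    -0.40]
  [  -0.40    -0.35     0.90     0.00]
  [  -0.05    -0.40    -0.30     0.95]
Compute the cofactors C_ij = (−1)^(i+j)·(3×3 minor ij) of I−A; the adjugate is their transpose:
adj(I−A) = Cᵀ =
  [ 0.583500   0.312375   0.407250   0.346500]
  [ 0.108750   0.626250   0.155625   0.303750]
  [ 0.301625   0.382375   0.672250   0.272125]
  [ 0.171750   0.400875   0.299250   0.640125]
det(I−A) = Σ_j (I−A)_1j·C_1j = (1.00)(0.583500) + (0.00)(0.108750) + (-0.45)(0.301625) + (-0.35)(0.171750) = 0.38765625
(I − A)⁻¹ = adj(I−A) / det(I−A) ≈
  [   1.5052     0.8058     1.0505     0.8938]
  [   0.2805     1.6155     0.4015     0.7836]
  [   0.7781     0.9864     1.7341     0.7020]
  [   0.4430     1.0341     0.7719     1.6513]
Δx = (I − A)⁻¹ Δd with Δd having +25 in the Hospitality component and 0 elsewhere.
So Δx_2 = L_21 · (+25), where L_21 = adj(I−A)_21 / det(I−A) = 0.108750 / 0.38765625.
Δx_2 = 0.108750 × (+25) / 0.38765625 = 2.71875 / 0.38765625 ≈ 7.01.

Δx_2 = 7.01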